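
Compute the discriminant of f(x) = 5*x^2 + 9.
Δ = -180

For a quadratic a x^2 + b x + c the discriminant is Δ = b^2 - 4ac = (0)^2 - 4*(5)*(9) = 0 - (180) = -180.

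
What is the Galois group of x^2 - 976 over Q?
Gal(K/Q) = Z/2Z (cyclic of order 2)

x^2 - 976 is irreducible over Q since 976 is not a rational square. The splitting field Q(sqrt(976)) has degree 2 over Q, and its unique nontrivial automorphism is sqrt(976) ↦ -sqrt(976). Hence Gal(Q(sqrt(976))/Q) = Z/2Z.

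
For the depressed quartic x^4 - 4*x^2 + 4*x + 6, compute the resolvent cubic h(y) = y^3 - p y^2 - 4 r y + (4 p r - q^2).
h(y) = y^3 + 4*y^2 - 24*y - 112

Identify coefficients: p = -4, q = 4, r = 6.
Plug into h(y) = y^3 - p y^2 - 4 r y + (4 p r - q^2):
  h(y) = y^3 - (-4) y^2 - 4*(6) y + (4*(-4)*(6) - (4)^2)
       = y^3 + (4) y^2 + (-24) y + (-112).
Simplifying: h(y) = y^3 + 4*y^2 - 24*y - 112.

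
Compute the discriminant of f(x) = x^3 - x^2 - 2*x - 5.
Δ = -839

For x^3 + a x^2 + b x + c the discriminant is Δ = 18 a b c - 4 a^3 c + a^2 b^2 - 4 b^3 - 27 c^2.
Plug a = -1, b = -2, c = -5:
  18*(-1)*(-2)*(-5) - 4*(-1)^3*(-5) + (-1)^2*(-2)^2 - 4*(-2)^3 - 27*(-5)^2
  = -180 + (-20) + 4 + (32) + (-675)
  = -839.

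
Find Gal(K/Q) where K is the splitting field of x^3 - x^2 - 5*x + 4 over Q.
Gal(K/Q) = S_3 (symmetric group of order 6)

Compute the discriminant of x^3 + (-1)*x^2 + (-5)*x + (4): Δ = 469. Since Δ is not a rational square, the Galois group is not contained in A_3; it must be the full S_3 (irreducibility of the cubic rules out anything smaller).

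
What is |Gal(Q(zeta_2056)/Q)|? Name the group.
|Gal(Q(zeta_2056)/Q)| = phi(2056) = 1024; group ≅ (Z/2056Z)^* ≅ Z/2Z × Z/2Z × Z/256Z

The n-th cyclotomic polynomial Φ_2056(x) is the minimal polynomial of zeta_2056 over Q and has degree phi(2056) = 1024. So Q(zeta_2056) is a degree-1024 Galois extension with Galois group (Z/2056Z)^*. By CRT, (Z/2056Z)^* ≅ (Z/8Z)^* × (Z/257Z)^*. Each prime-power unit group is (Z/8Z)^* ≅ Z/2Z × Z/2Z; (Z/257Z)^* ≅ Z/256Z. Hence Gal(Q(zeta_2056)/Q) ≅ Z/2Z × Z/2Z × Z/256Z.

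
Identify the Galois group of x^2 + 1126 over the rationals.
Gal(K/Q) = Z/2Z (cyclic of order 2)

x^2 + 1126 is irreducible over Q since -1126 is not a rational square. The splitting field Q(sqrt(-1126)) has degree 2 over Q, and its unique nontrivial automorphism is sqrt(-1126) ↦ -sqrt(-1126). Hence Gal(Q(sqrt(-1126))/Q) = Z/2Z.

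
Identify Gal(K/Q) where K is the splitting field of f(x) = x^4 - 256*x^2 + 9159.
Gal(K/Q) = V_4 (Klein four-group, Z/2Z × Z/2Z)

f factors as (x^2 - 43)(x^2 - 213), so the splitting field is K = Q(sqrt(43), sqrt(213)). The elements 43, 213, 9159 are all non-squares in Q, so sqrt(43) and sqrt(213) generate independent quadratic extensions. Thus [K:Q] = 4 and Gal(K/Q) is generated by the two order-2 automorphisms sqrt(43) ↦ -sqrt(43) and sqrt(213) ↦ -sqrt(213), giving V_4.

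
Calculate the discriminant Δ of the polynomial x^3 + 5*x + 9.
Δ = -2687

For a depressed cubic x^3 + p x + q the discriminant is Δ = -4 p^3 - 27 q^2 = -4*(5)^3 - 27*(9)^2 = -500 - 2187 = -2687.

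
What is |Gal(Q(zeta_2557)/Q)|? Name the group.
|Gal(Q(zeta_2557)/Q)| = phi(2557) = 2556; group ≅ (Z/2557Z)^* ≅ Z/2556Z

The n-th cyclotomic polynomial Φ_2557(x) is the minimal polynomial of zeta_2557 over Q and has degree phi(2557) = 2556. So Q(zeta_2557) is a degree-2556 Galois extension with Galois group (Z/2557Z)^*. (Z/2557Z)^* is cyclic since 2557 is an odd prime power (or 4). Hence Gal(Q(zeta_2557)/Q) ≅ Z/2556Z.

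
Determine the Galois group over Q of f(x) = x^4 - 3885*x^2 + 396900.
Gal(K/Q) = Z/2Z (cyclic of order 2)

f factors as (x^2 - 105)(x^2 - 3780), so the splitting field is K = Q(sqrt(105), sqrt(3780)). The squarefree part of 105 is 105 and the squarefree part of 3780 is also 105, so sqrt(105) and sqrt(3780) are both rational multiples of sqrt(105). Hence Q(sqrt(105)) = Q(sqrt(3780)) = Q(sqrt(105)), and the splitting field collapses to a single degree-2 extension with Galois group Z/2Z.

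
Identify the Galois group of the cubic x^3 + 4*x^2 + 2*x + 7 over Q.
Gal(K/Q) = S_3 (symmetric group of order 6)

Compute the discriminant of x^3 + (4)*x^2 + (2)*x + (7): Δ = -2075. Since Δ is not a rational square, the Galois group is not contained in A_3; it must be the full S_3 (irreducibility of the cubic rules out anything smaller).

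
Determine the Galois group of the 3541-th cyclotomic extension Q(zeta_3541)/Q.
|Gal(Q(zeta_3541)/Q)| = phi(3541) = 3540; group ≅ (Z/3541Z)^* ≅ Z/3540Z

The n-th cyclotomic polynomial Φ_3541(x) is the minimal polynomial of zeta_3541 over Q and has degree phi(3541) = 3540. So Q(zeta_3541) is a degree-3540 Galois extension with Galois group (Z/3541Z)^*. (Z/3541Z)^* is cyclic since 3541 is an odd prime power (or 4). Hence Gal(Q(zeta_3541)/Q) ≅ Z/3540Z.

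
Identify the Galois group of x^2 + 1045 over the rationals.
Gal(K/Q) = Z/2Z (cyclic of order 2)

x^2 + 1045 is irreducible over Q since -1045 is not a rational square. The splitting field Q(sqrt(-1045)) has degree 2 over Q, and its unique nontrivial automorphism is sqrt(-1045) ↦ -sqrt(-1045). Hence Gal(Q(sqrt(-1045))/Q) = Z/2Z.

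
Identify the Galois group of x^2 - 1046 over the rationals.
Gal(K/Q) = Z/2Z (cyclic of order 2)

x^2 - 1046 is irreducible over Q since 1046 is not a rational square. The splitting field Q(sqrt(1046)) has degree 2 over Q, and its unique nontrivial automorphism is sqrt(1046) ↦ -sqrt(1046). Hence Gal(Q(sqrt(1046))/Q) = Z/2Z.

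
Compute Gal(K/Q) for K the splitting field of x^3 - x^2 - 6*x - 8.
Gal(K/Q) = S_3 (symmetric group of order 6)

Compute the discriminant of x^3 + (-1)*x^2 + (-6)*x + (-8): Δ = -1724. Since Δ is not a rational square, the Galois group is not contained in A_3; it must be the full S_3 (irreducibility of the cubic rules out anything smaller).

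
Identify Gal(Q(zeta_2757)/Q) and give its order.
|Gal(Q(zeta_2757)/Q)| = phi(2757) = 1836; group ≅ (Z/2757Z)^* ≅ Z/2Z × Z/918Z

The n-th cyclotomic polynomial Φ_2757(x) is the minimal polynomial of zeta_2757 over Q and has degree phi(2757) = 1836. So Q(zeta_2757) is a degree-1836 Galois extension with Galois group (Z/2757Z)^*. By CRT, (Z/2757Z)^* ≅ (Z/3Z)^* × (Z/919Z)^*. Each prime-power unit group is (Z/3Z)^* ≅ Z/2Z; (Z/919Z)^* ≅ Z/918Z. Hence Gal(Q(zeta_2757)/Q) ≅ Z/2Z × Z/918Z.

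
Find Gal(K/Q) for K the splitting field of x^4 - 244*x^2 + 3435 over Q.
Gal(K/Q) = V_4 (Klein four-group, Z/2Z × Z/2Z)

f factors as (x^2 - 15)(x^2 - 229), so the splitting field is K = Q(sqrt(15), sqrt(229)). The elements 15, 229, 3435 are all non-squares in Q, so sqrt(15) and sqrt(229) generate independent quadratic extensions. Thus [K:Q] = 4 and Gal(K/Q) is generated by the two order-2 automorphisms sqrt(15) ↦ -sqrt(15) and sqrt(229) ↦ -sqrt(229), giving V_4.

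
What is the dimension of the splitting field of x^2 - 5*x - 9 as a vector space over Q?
[K:Q] = 2

The discriminant of x^2 + (-5)*x + (-9) is b^2 - 4c = 25 - (-36) = 61. Since 61 is not a perfect square in Q, the polynomial is irreducible over Q. Its two roots generate a degree-2 extension, so [K:Q] = 2.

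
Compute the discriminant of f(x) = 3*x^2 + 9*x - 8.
Δ = 177

For a quadratic a x^2 + b x + c the discriminant is Δ = b^2 - 4ac = (9)^2 - 4*(3)*(-8) = 81 - (-96) = 177.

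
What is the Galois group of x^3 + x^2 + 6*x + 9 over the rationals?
Gal(K/Q) = S_3 (symmetric group of order 6)

Compute the discriminant of x^3 + (1)*x^2 + (6)*x + (9): Δ = -2079. Since Δ is not a rational square, the Galois group is not contained in A_3; it must be the full S_3 (irreducibility of the cubic rules out anything smaller).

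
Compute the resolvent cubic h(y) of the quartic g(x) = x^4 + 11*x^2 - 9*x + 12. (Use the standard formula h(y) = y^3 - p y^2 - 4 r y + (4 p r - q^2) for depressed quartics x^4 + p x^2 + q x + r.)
h(y) = y^3 - 11*y^2 - 48*y + 447

Identify coefficients: p = 11, q = -9, r = 12.
Plug into h(y) = y^3 - p y^2 - 4 r y + (4 p r - q^2):
  h(y) = y^3 - (11) y^2 - 4*(12) y + (4*(11)*(12) - (-9)^2)
       = y^3 + (-11) y^2 + (-48) y + (447).
Simplifying: h(y) = y^3 - 11*y^2 - 48*y + 447.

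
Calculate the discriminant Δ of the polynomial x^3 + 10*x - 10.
Δ = -6700

For a depressed cubic x^3 + p x + q the discriminant is Δ = -4 p^3 - 27 q^2 = -4*(10)^3 - 27*(-10)^2 = -4000 - 2700 = -6700.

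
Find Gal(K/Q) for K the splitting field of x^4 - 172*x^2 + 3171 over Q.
Gal(K/Q) = V_4 (Klein four-group, Z/2Z × Z/2Z)

f factors as (x^2 - 151)(x^2 - 21), so the splitting field is K = Q(sqrt(151), sqrt(21)). The elements 151, 21, 3171 are all non-squares in Q, so sqrt(151) and sqrt(21) generate independent quadratic extensions. Thus [K:Q] = 4 and Gal(K/Q) is generated by the two order-2 automorphisms sqrt(151) ↦ -sqrt(151) and sqrt(21) ↦ -sqrt(21), giving V_4.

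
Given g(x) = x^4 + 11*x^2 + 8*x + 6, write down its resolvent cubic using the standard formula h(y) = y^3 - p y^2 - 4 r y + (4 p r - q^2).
h(y) = y^3 - 11*y^2 - 24*y + 200

Identify coefficients: p = 11, q = 8, r = 6.
Plug into h(y) = y^3 - p y^2 - 4 r y + (4 p r - q^2):
  h(y) = y^3 - (11) y^2 - 4*(6) y + (4*(11)*(6) - (8)^2)
       = y^3 + (-11) y^2 + (-24) y + (200).
Simplifying: h(y) = y^3 - 11*y^2 - 24*y + 200.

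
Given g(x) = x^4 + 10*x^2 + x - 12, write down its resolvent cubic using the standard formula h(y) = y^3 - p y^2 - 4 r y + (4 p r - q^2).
h(y) = y^3 - 10*y^2 + 48*y - 481

Identify coefficients: p = 10, q = 1, r = -12.
Plug into h(y) = y^3 - p y^2 - 4 r y + (4 p r - q^2):
  h(y) = y^3 - (10) y^2 - 4*(-12) y + (4*(10)*(-12) - (1)^2)
       = y^3 + (-10) y^2 + (48) y + (-481).
Simplifying: h(y) = y^3 - 10*y^2 + 48*y - 481.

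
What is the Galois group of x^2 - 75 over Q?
Gal(K/Q) = Z/2Z (cyclic of order 2)

x^2 - 75 is irreducible over Q since 75 is not a rational square. The splitting field Q(sqrt(75)) has degree 2 over Q, and its unique nontrivial automorphism is sqrt(75) ↦ -sqrt(75). Hence Gal(Q(sqrt(75))/Q) = Z/2Z.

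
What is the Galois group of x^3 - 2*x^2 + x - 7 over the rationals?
Gal(K/Q) = S_3 (symmetric group of order 6)

Compute the discriminant of x^3 + (-2)*x^2 + (1)*x + (-7): Δ = -1295. Since Δ is not a rational square, the Galois group is not contained in A_3; it must be the full S_3 (irreducibility of the cubic rules out anything smaller).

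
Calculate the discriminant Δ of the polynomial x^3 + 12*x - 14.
Δ = -12204

For a depressed cubic x^3 + p x + q the discriminant is Δ = -4 p^3 - 27 q^2 = -4*(12)^3 - 27*(-14)^2 = -6912 - 5292 = -12204.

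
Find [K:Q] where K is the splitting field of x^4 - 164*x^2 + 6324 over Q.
[K:Q] = 4

f factors as (x^2 - 62)(x^2 - 102); the splitting field is K = Q(sqrt(62), sqrt(102)). Since 62, 102, and 6324 are all non-squares in Q, the three subfields Q(sqrt(62)), Q(sqrt(102)), Q(sqrt(6324)) are distinct degree-2 extensions, so [K:Q] = 4 (Klein four Galois group).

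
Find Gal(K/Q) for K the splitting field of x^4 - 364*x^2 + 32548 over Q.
Gal(K/Q) = V_4 (Klein four-group, Z/2Z × Z/2Z)

f factors as (x^2 - 206)(x^2 - 158), so the splitting field is K = Q(sqrt(206), sqrt(158)). The elements 206, 158, 32548 are all non-squares in Q, so sqrt(206) and sqrt(158) generate independent quadratic extensions. Thus [K:Q] = 4 and Gal(K/Q) is generated by the two order-2 automorphisms sqrt(206) ↦ -sqrt(206) and sqrt(158) ↦ -sqrt(158), giving V_4.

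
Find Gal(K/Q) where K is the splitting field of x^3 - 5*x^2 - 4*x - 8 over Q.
Gal(K/Q) = S_3 (symmetric group of order 6)

Compute the discriminant of x^3 + (-5)*x^2 + (-4)*x + (-8): Δ = -7952. Since Δ is not a rational square, the Galois group is not contained in A_3; it must be the full S_3 (irreducibility of the cubic rules out anything smaller).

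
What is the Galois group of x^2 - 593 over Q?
Gal(K/Q) = Z/2Z (cyclic of order 2)

x^2 - 593 is irreducible over Q since 593 is not a rational square. The splitting field Q(sqrt(593)) has degree 2 over Q, and its unique nontrivial automorphism is sqrt(593) ↦ -sqrt(593). Hence Gal(Q(sqrt(593))/Q) = Z/2Z.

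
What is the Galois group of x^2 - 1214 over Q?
Gal(K/Q) = Z/2Z (cyclic of order 2)

x^2 - 1214 is irreducible over Q since 1214 is not a rational square. The splitting field Q(sqrt(1214)) has degree 2 over Q, and its unique nontrivial automorphism is sqrt(1214) ↦ -sqrt(1214). Hence Gal(Q(sqrt(1214))/Q) = Z/2Z.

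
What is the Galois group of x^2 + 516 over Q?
Gal(K/Q) = Z/2Z (cyclic of order 2)

x^2 + 516 is irreducible over Q since -516 is not a rational square. The splitting field Q(sqrt(-516)) has degree 2 over Q, and its unique nontrivial automorphism is sqrt(-516) ↦ -sqrt(-516). Hence Gal(Q(sqrt(-516))/Q) = Z/2Z.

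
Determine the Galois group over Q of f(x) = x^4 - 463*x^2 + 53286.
Gal(K/Q) = V_4 (Klein four-group, Z/2Z × Z/2Z)

f factors as (x^2 - 214)(x^2 - 249), so the splitting field is K = Q(sqrt(214), sqrt(249)). The elements 214, 249, 53286 are all non-squares in Q, so sqrt(214) and sqrt(249) generate independent quadratic extensions. Thus [K:Q] = 4 and Gal(K/Q) is generated by the two order-2 automorphisms sqrt(214) ↦ -sqrt(214) and sqrt(249) ↦ -sqrt(249), giving V_4.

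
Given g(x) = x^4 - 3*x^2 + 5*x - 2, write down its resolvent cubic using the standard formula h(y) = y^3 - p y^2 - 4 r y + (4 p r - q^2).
h(y) = y^3 + 3*y^2 + 8*y - 1

Identify coefficients: p = -3, q = 5, r = -2.
Plug into h(y) = y^3 - p y^2 - 4 r y + (4 p r - q^2):
  h(y) = y^3 - (-3) y^2 - 4*(-2) y + (4*(-3)*(-2) - (5)^2)
       = y^3 + (3) y^2 + (8) y + (-1).
Simplifying: h(y) = y^3 + 3*y^2 + 8*y - 1.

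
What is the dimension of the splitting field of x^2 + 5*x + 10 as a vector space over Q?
[K:Q] = 2

The discriminant of x^2 + (5)*x + (10) is b^2 - 4c = 25 - (40) = -15. Since -15 is not a perfect square in Q, the polynomial is irreducible over Q. Its two roots generate a degree-2 extension, so [K:Q] = 2.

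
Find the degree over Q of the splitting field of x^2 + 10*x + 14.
[K:Q] = 2

The discriminant of x^2 + (10)*x + (14) is b^2 - 4c = 100 - (56) = 44. Since 44 is not a perfect square in Q, the polynomial is irreducible over Q. Its two roots generate a degree-2 extension, so [K:Q] = 2.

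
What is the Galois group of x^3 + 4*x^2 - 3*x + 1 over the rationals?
Gal(K/Q) = S_3 (symmetric group of order 6)

Compute the discriminant of x^3 + (4)*x^2 + (-3)*x + (1): Δ = -247. Since Δ is not a rational square, the Galois group is not contained in A_3; it must be the full S_3 (irreducibility of the cubic rules out anything smaller).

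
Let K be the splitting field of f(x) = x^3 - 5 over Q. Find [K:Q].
[K:Q] = 6

x^3 - 5 has one real root r = 5^(1/3) and two complex roots r*zeta_3, r*zeta_3^2 where zeta_3 = e^(2*pi*i/3). The splitting field is Q(r, zeta_3). [Q(r):Q] = 3 and [Q(zeta_3):Q] = 2 with gcd = 1, so [Q(r, zeta_3):Q] = 3 * 2 = 6.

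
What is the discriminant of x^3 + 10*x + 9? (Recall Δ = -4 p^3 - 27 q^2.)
Δ = -6187

For a depressed cubic x^3 + p x + q the discriminant is Δ = -4 p^3 - 27 q^2 = -4*(10)^3 - 27*(9)^2 = -4000 - 2187 = -6187.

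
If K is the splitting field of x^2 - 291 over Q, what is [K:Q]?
[K:Q] = 2

The polynomial x^2 - 291 is irreducible over Q since 291 is not a perfect square. Its splitting field is Q(sqrt(291)), which has degree 2 over Q.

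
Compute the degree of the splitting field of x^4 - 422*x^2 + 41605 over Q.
[K:Q] = 4

f factors as (x^2 - 157)(x^2 - 265); the splitting field is K = Q(sqrt(157), sqrt(265)). Since 157, 265, and 41605 are all non-squares in Q, the three subfields Q(sqrt(157)), Q(sqrt(265)), Q(sqrt(41605)) are distinct degree-2 extensions, so [K:Q] = 4 (Klein four Galois group).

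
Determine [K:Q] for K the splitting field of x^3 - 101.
[K:Q] = 6

x^3 - 101 has one real root r = 101^(1/3) and two complex roots r*zeta_3, r*zeta_3^2 where zeta_3 = e^(2*pi*i/3). The splitting field is Q(r, zeta_3). [Q(r):Q] = 3 and [Q(zeta_3):Q] = 2 with gcd = 1, so [Q(r, zeta_3):Q] = 3 * 2 = 6.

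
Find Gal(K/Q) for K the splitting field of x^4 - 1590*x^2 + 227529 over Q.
Gal(K/Q) = Z/2Z (cyclic of order 2)

f factors as (x^2 - 159)(x^2 - 1431), so the splitting field is K = Q(sqrt(159), sqrt(1431)). The squarefree part of 159 is 159 and the squarefree part of 1431 is also 159, so sqrt(159) and sqrt(1431) are both rational multiples of sqrt(159). Hence Q(sqrt(159)) = Q(sqrt(1431)) = Q(sqrt(159)), and the splitting field collapses to a single degree-2 extension with Galois group Z/2Z.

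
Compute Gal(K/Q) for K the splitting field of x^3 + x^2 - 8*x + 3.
Gal(K/Q) = S_3 (symmetric group of order 6)

Compute the discriminant of x^3 + (1)*x^2 + (-8)*x + (3): Δ = 1425. Since Δ is not a rational square, the Galois group is not contained in A_3; it must be the full S_3 (irreducibility of the cubic rules out anything smaller).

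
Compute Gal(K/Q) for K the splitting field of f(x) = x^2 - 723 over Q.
Gal(K/Q) = Z/2Z (cyclic of order 2)

x^2 - 723 is irreducible over Q since 723 is not a rational square. The splitting field Q(sqrt(723)) has degree 2 over Q, and its unique nontrivial automorphism is sqrt(723) ↦ -sqrt(723). Hence Gal(Q(sqrt(723))/Q) = Z/2Z.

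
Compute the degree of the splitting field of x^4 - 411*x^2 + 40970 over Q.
[K:Q] = 4

f factors as (x^2 - 170)(x^2 - 241); the splitting field is K = Q(sqrt(170), sqrt(241)). Since 170, 241, and 40970 are all non-squares in Q, the three subfields Q(sqrt(170)), Q(sqrt(241)), Q(sqrt(40970)) are distinct degree-2 extensions, so [K:Q] = 4 (Klein four Galois group).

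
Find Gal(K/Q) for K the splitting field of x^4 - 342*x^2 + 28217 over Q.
Gal(K/Q) = V_4 (Klein four-group, Z/2Z × Z/2Z)

f factors as (x^2 - 139)(x^2 - 203), so the splitting field is K = Q(sqrt(139), sqrt(203)). The elements 139, 203, 28217 are all non-squares in Q, so sqrt(139) and sqrt(203) generate independent quadratic extensions. Thus [K:Q] = 4 and Gal(K/Q) is generated by the two order-2 automorphisms sqrt(139) ↦ -sqrt(139) and sqrt(203) ↦ -sqrt(203), giving V_4.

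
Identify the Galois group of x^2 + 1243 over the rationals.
Gal(K/Q) = Z/2Z (cyclic of order 2)

x^2 + 1243 is irreducible over Q since -1243 is not a rational square. The splitting field Q(sqrt(-1243)) has degree 2 over Q, and its unique nontrivial automorphism is sqrt(-1243) ↦ -sqrt(-1243). Hence Gal(Q(sqrt(-1243))/Q) = Z/2Z.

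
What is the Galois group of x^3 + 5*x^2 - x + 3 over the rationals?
Gal(K/Q) = S_3 (symmetric group of order 6)

Compute the discriminant of x^3 + (5)*x^2 + (-1)*x + (3): Δ = -1984. Since Δ is not a rational square, the Galois group is not contained in A_3; it must be the full S_3 (irreducibility of the cubic rules out anything smaller).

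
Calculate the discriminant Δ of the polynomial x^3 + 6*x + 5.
Δ = -1539

For a depressed cubic x^3 + p x + q the discriminant is Δ = -4 p^3 - 27 q^2 = -4*(6)^3 - 27*(5)^2 = -864 - 675 = -1539.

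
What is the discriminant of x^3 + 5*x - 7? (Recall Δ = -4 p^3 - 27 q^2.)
Δ = -1823

For a depressed cubic x^3 + p x + q the discriminant is Δ = -4 p^3 - 27 q^2 = -4*(5)^3 - 27*(-7)^2 = -500 - 1323 = -1823.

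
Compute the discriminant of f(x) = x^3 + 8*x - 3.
Δ = -2291

For x^3 + a x^2 + b x + c the discriminant is Δ = 18 a b c - 4 a^3 c + a^2 b^2 - 4 b^3 - 27 c^2.
Plug a = 0, b = 8, c = -3:
  18*(0)*(8)*(-3) - 4*(0)^3*(-3) + (0)^2*(8)^2 - 4*(8)^3 - 27*(-3)^2
  = 0 + (0) + 0 + (-2048) + (-243)
  = -2291.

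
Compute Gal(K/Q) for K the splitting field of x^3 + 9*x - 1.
Gal(K/Q) = S_3 (symmetric group of order 6)

Compute the discriminant of x^3 + (0)*x^2 + (9)*x + (-1): Δ = -2943. Since Δ is not a rational square, the Galois group is not contained in A_3; it must be the full S_3 (irreducibility of the cubic rules out anything smaller).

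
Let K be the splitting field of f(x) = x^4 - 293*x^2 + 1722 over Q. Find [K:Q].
[K:Q] = 4

f factors as (x^2 - 287)(x^2 - 6); the splitting field is K = Q(sqrt(287), sqrt(6)). Since 287, 6, and 1722 are all non-squares in Q, the three subfields Q(sqrt(287)), Q(sqrt(6)), Q(sqrt(1722)) are distinct degree-2 extensions, so [K:Q] = 4 (Klein four Galois group).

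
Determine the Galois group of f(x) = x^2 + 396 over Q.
Gal(K/Q) = Z/2Z (cyclic of order 2)

x^2 + 396 is irreducible over Q since -396 is not a rational square. The splitting field Q(sqrt(-396)) has degree 2 over Q, and its unique nontrivial automorphism is sqrt(-396) ↦ -sqrt(-396). Hence Gal(Q(sqrt(-396))/Q) = Z/2Z.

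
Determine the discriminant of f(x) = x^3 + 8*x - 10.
Δ = -4748

For a depressed cubic x^3 + p x + q the discriminant is Δ = -4 p^3 - 27 q^2 = -4*(8)^3 - 27*(-10)^2 = -2048 - 2700 = -4748.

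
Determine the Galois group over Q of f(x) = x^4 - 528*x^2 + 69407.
Gal(K/Q) = V_4 (Klein four-group, Z/2Z × Z/2Z)

f factors as (x^2 - 281)(x^2 - 247), so the splitting field is K = Q(sqrt(281), sqrt(247)). The elements 281, 247, 69407 are all non-squares in Q, so sqrt(281) and sqrt(247) generate independent quadratic extensions. Thus [K:Q] = 4 and Gal(K/Q) is generated by the two order-2 automorphisms sqrt(281) ↦ -sqrt(281) and sqrt(247) ↦ -sqrt(247), giving V_4.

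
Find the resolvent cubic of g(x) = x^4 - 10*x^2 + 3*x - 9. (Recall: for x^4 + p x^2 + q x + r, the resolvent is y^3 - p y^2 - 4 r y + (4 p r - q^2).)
h(y) = y^3 + 10*y^2 + 36*y + 351

Identify coefficients: p = -10, q = 3, r = -9.
Plug into h(y) = y^3 - p y^2 - 4 r y + (4 p r - q^2):
  h(y) = y^3 - (-10) y^2 - 4*(-9) y + (4*(-10)*(-9) - (3)^2)
       = y^3 + (10) y^2 + (36) y + (351).
Simplifying: h(y) = y^3 + 10*y^2 + 36*y + 351.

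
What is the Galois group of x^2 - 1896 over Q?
Gal(K/Q) = Z/2Z (cyclic of order 2)

x^2 - 1896 is irreducible over Q since 1896 is not a rational square. The splitting field Q(sqrt(1896)) has degree 2 over Q, and its unique nontrivial automorphism is sqrt(1896) ↦ -sqrt(1896). Hence Gal(Q(sqrt(1896))/Q) = Z/2Z.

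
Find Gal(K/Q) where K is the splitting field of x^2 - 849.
Gal(K/Q) = Z/2Z (cyclic of order 2)

x^2 - 849 is irreducible over Q since 849 is not a rational square. The splitting field Q(sqrt(849)) has degree 2 over Q, and its unique nontrivial automorphism is sqrt(849) ↦ -sqrt(849). Hence Gal(Q(sqrt(849))/Q) = Z/2Z.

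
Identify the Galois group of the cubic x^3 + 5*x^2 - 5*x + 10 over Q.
Gal(K/Q) = S_3 (symmetric group of order 6)

Compute the discriminant of x^3 + (5)*x^2 + (-5)*x + (10): Δ = -11075. Since Δ is not a rational square, the Galois group is not contained in A_3; it must be the full S_3 (irreducibility of the cubic rules out anything smaller).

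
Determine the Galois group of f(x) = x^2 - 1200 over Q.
Gal(K/Q) = Z/2Z (cyclic of order 2)

x^2 - 1200 is irreducible over Q since 1200 is not a rational square. The splitting field Q(sqrt(1200)) has degree 2 over Q, and its unique nontrivial automorphism is sqrt(1200) ↦ -sqrt(1200). Hence Gal(Q(sqrt(1200))/Q) = Z/2Z.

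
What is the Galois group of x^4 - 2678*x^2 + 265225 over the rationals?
Gal(K/Q) = Z/2Z (cyclic of order 2)

f factors as (x^2 - 103)(x^2 - 2575), so the splitting field is K = Q(sqrt(103), sqrt(2575)). The squarefree part of 103 is 103 and the squarefree part of 2575 is also 103, so sqrt(103) and sqrt(2575) are both rational multiples of sqrt(103). Hence Q(sqrt(103)) = Q(sqrt(2575)) = Q(sqrt(103)), and the splitting field collapses to a single degree-2 extension with Galois group Z/2Z.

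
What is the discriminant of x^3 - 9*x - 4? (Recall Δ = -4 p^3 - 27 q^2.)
Δ = 2484

For a depressed cubic x^3 + p x + q the discriminant is Δ = -4 p^3 - 27 q^2 = -4*(-9)^3 - 27*(-4)^2 = 2916 - 432 = 2484.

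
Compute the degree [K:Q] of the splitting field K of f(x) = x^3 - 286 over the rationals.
[K:Q] = 6

x^3 - 286 has one real root r = 286^(1/3) and two complex roots r*zeta_3, r*zeta_3^2 where zeta_3 = e^(2*pi*i/3). The splitting field is Q(r, zeta_3). [Q(r):Q] = 3 and [Q(zeta_3):Q] = 2 with gcd = 1, so [Q(r, zeta_3):Q] = 3 * 2 = 6.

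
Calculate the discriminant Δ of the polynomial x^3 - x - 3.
Δ = -239

For a depressed cubic x^3 + p x + q the discriminant is Δ = -4 p^3 - 27 q^2 = -4*(-1)^3 - 27*(-3)^2 = 4 - 243 = -239.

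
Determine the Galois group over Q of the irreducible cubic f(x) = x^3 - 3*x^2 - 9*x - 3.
Gal(K/Q) = S_3 (symmetric group of order 6)

Compute the discriminant of x^3 + (-3)*x^2 + (-9)*x + (-3): Δ = 1620. Since Δ is not a rational square, the Galois group is not contained in A_3; it must be the full S_3 (irreducibility of the cubic rules out anything smaller).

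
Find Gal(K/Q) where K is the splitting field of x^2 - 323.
Gal(K/Q) = Z/2Z (cyclic of order 2)

x^2 - 323 is irreducible over Q since 323 is not a rational square. The splitting field Q(sqrt(323)) has degree 2 over Q, and its unique nontrivial automorphism is sqrt(323) ↦ -sqrt(323). Hence Gal(Q(sqrt(323))/Q) = Z/2Z.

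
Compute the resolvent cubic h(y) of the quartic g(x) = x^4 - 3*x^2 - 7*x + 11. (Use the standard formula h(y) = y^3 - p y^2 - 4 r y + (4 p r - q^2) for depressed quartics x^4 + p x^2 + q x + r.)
h(y) = y^3 + 3*y^2 - 44*y - 181

Identify coefficients: p = -3, q = -7, r = 11.
Plug into h(y) = y^3 - p y^2 - 4 r y + (4 p r - q^2):
  h(y) = y^3 - (-3) y^2 - 4*(11) y + (4*(-3)*(11) - (-7)^2)
       = y^3 + (3) y^2 + (-44) y + (-181).
Simplifying: h(y) = y^3 + 3*y^2 - 44*y - 181.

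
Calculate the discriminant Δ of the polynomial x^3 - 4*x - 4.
Δ = -176

For a depressed cubic x^3 + p x + q the discriminant is Δ = -4 p^3 - 27 q^2 = -4*(-4)^3 - 27*(-4)^2 = 256 - 432 = -176.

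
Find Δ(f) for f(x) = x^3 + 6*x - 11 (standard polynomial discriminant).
Δ = -4131

For a depressed cubic x^3 + p x + q the discriminant is Δ = -4 p^3 - 27 q^2 = -4*(6)^3 - 27*(-11)^2 = -864 - 3267 = -4131.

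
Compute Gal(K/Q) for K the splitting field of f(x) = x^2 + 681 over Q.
Gal(K/Q) = Z/2Z (cyclic of order 2)

x^2 + 681 is irreducible over Q since -681 is not a rational square. The splitting field Q(sqrt(-681)) has degree 2 over Q, and its unique nontrivial automorphism is sqrt(-681) ↦ -sqrt(-681). Hence Gal(Q(sqrt(-681))/Q) = Z/2Z.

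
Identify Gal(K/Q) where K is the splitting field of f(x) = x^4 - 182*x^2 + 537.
Gal(K/Q) = V_4 (Klein four-group, Z/2Z × Z/2Z)

f factors as (x^2 - 179)(x^2 - 3), so the splitting field is K = Q(sqrt(179), sqrt(3)). The elements 179, 3, 537 are all non-squares in Q, so sqrt(179) and sqrt(3) generate independent quadratic extensions. Thus [K:Q] = 4 and Gal(K/Q) is generated by the two order-2 automorphisms sqrt(179) ↦ -sqrt(179) and sqrt(3) ↦ -sqrt(3), giving V_4.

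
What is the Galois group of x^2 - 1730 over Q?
Gal(K/Q) = Z/2Z (cyclic of order 2)

x^2 - 1730 is irreducible over Q since 1730 is not a rational square. The splitting field Q(sqrt(1730)) has degree 2 over Q, and its unique nontrivial automorphism is sqrt(1730) ↦ -sqrt(1730). Hence Gal(Q(sqrt(1730))/Q) = Z/2Z.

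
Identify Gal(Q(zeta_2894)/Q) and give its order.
|Gal(Q(zeta_2894)/Q)| = phi(2894) = 1446; group ≅ (Z/2894Z)^* ≅ Z/1446Z

The n-th cyclotomic polynomial Φ_2894(x) is the minimal polynomial of zeta_2894 over Q and has degree phi(2894) = 1446. So Q(zeta_2894) is a degree-1446 Galois extension with Galois group (Z/2894Z)^*. By CRT, (Z/2894Z)^* ≅ (Z/2Z)^* × (Z/1447Z)^*. Each prime-power unit group is (Z/2Z)^* ≅ trivial group (order 1); (Z/1447Z)^* ≅ Z/1446Z. Hence Gal(Q(zeta_2894)/Q) ≅ Z/1446Z.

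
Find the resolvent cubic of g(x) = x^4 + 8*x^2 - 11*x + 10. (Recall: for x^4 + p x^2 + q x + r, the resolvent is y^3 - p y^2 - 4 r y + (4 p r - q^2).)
h(y) = y^3 - 8*y^2 - 40*y + 199

Identify coefficients: p = 8, q = -11, r = 10.
Plug into h(y) = y^3 - p y^2 - 4 r y + (4 p r - q^2):
  h(y) = y^3 - (8) y^2 - 4*(10) y + (4*(8)*(10) - (-11)^2)
       = y^3 + (-8) y^2 + (-40) y + (199).
Simplifying: h(y) = y^3 - 8*y^2 - 40*y + 199.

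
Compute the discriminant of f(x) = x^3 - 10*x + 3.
Δ = 3757

For a depressed cubic x^3 + p x + q the discriminant is Δ = -4 p^3 - 27 q^2 = -4*(-10)^3 - 27*(3)^2 = 4000 - 243 = 3757.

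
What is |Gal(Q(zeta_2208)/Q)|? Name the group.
|Gal(Q(zeta_2208)/Q)| = phi(2208) = 704; group ≅ (Z/2208Z)^* ≅ Z/2Z × Z/2Z × Z/8Z × Z/22Z

The n-th cyclotomic polynomial Φ_2208(x) is the minimal polynomial of zeta_2208 over Q and has degree phi(2208) = 704. So Q(zeta_2208) is a degree-704 Galois extension with Galois group (Z/2208Z)^*. By CRT, (Z/2208Z)^* ≅ (Z/32Z)^* × (Z/3Z)^* × (Z/23Z)^*. Each prime-power unit group is (Z/32Z)^* ≅ Z/2Z × Z/8Z; (Z/3Z)^* ≅ Z/2Z; (Z/23Z)^* ≅ Z/22Z. Hence Gal(Q(zeta_2208)/Q) ≅ Z/2Z × Z/2Z × Z/8Z × Z/22Z.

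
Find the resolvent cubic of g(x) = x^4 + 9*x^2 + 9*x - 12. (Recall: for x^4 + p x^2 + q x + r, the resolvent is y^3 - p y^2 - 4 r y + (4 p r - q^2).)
h(y) = y^3 - 9*y^2 + 48*y - 513

Identify coefficients: p = 9, q = 9, r = -12.
Plug into h(y) = y^3 - p y^2 - 4 r y + (4 p r - q^2):
  h(y) = y^3 - (9) y^2 - 4*(-12) y + (4*(9)*(-12) - (9)^2)
       = y^3 + (-9) y^2 + (48) y + (-513).
Simplifying: h(y) = y^3 - 9*y^2 + 48*y - 513.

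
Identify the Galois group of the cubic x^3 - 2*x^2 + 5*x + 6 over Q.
Gal(K/Q) = S_3 (symmetric group of order 6)

Compute the discriminant of x^3 + (-2)*x^2 + (5)*x + (6): Δ = -2260. Since Δ is not a rational square, the Galois group is not contained in A_3; it must be the full S_3 (irreducibility of the cubic rules out anything smaller).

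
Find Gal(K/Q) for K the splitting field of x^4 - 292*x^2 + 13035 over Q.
Gal(K/Q) = V_4 (Klein four-group, Z/2Z × Z/2Z)

f factors as (x^2 - 55)(x^2 - 237), so the splitting field is K = Q(sqrt(55), sqrt(237)). The elements 55, 237, 13035 are all non-squares in Q, so sqrt(55) and sqrt(237) generate independent quadratic extensions. Thus [K:Q] = 4 and Gal(K/Q) is generated by the two order-2 automorphisms sqrt(55) ↦ -sqrt(55) and sqrt(237) ↦ -sqrt(237), giving V_4.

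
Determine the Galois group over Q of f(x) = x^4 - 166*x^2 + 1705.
Gal(K/Q) = V_4 (Klein four-group, Z/2Z × Z/2Z)

f factors as (x^2 - 11)(x^2 - 155), so the splitting field is K = Q(sqrt(11), sqrt(155)). The elements 11, 155, 1705 are all non-squares in Q, so sqrt(11) and sqrt(155) generate independent quadratic extensions. Thus [K:Q] = 4 and Gal(K/Q) is generated by the two order-2 automorphisms sqrt(11) ↦ -sqrt(11) and sqrt(155) ↦ -sqrt(155), giving V_4.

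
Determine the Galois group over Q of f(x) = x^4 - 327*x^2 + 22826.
Gal(K/Q) = V_4 (Klein four-group, Z/2Z × Z/2Z)

f factors as (x^2 - 101)(x^2 - 226), so the splitting field is K = Q(sqrt(101), sqrt(226)). The elements 101, 226, 22826 are all non-squares in Q, so sqrt(101) and sqrt(226) generate independent quadratic extensions. Thus [K:Q] = 4 and Gal(K/Q) is generated by the two order-2 automorphisms sqrt(101) ↦ -sqrt(101) and sqrt(226) ↦ -sqrt(226), giving V_4.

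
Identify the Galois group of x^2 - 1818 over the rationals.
Gal(K/Q) = Z/2Z (cyclic of order 2)

x^2 - 1818 is irreducible over Q since 1818 is not a rational square. The splitting field Q(sqrt(1818)) has degree 2 over Q, and its unique nontrivial automorphism is sqrt(1818) ↦ -sqrt(1818). Hence Gal(Q(sqrt(1818))/Q) = Z/2Z.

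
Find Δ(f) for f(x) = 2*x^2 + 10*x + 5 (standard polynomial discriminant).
Δ = 60

For a quadratic a x^2 + b x + c the discriminant is Δ = b^2 - 4ac = (10)^2 - 4*(2)*(5) = 100 - (40) = 60.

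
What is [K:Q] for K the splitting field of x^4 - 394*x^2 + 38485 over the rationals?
[K:Q] = 4

f factors as (x^2 - 215)(x^2 - 179); the splitting field is K = Q(sqrt(215), sqrt(179)). Since 215, 179, and 38485 are all non-squares in Q, the three subfields Q(sqrt(215)), Q(sqrt(179)), Q(sqrt(38485)) are distinct degree-2 extensions, so [K:Q] = 4 (Klein four Galois group).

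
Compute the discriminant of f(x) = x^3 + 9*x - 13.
Δ = -7479

For a depressed cubic x^3 + p x + q the discriminant is Δ = -4 p^3 - 27 q^2 = -4*(9)^3 - 27*(-13)^2 = -2916 - 4563 = -7479.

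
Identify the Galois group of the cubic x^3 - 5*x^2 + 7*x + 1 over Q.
Gal(K/Q) = S_3 (symmetric group of order 6)

Compute the discriminant of x^3 + (-5)*x^2 + (7)*x + (1): Δ = -304. Since Δ is not a rational square, the Galois group is not contained in A_3; it must be the full S_3 (irreducibility of the cubic rules out anything smaller).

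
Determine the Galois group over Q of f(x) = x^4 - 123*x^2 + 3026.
Gal(K/Q) = V_4 (Klein four-group, Z/2Z × Z/2Z)

f factors as (x^2 - 34)(x^2 - 89), so the splitting field is K = Q(sqrt(34), sqrt(89)). The elements 34, 89, 3026 are all non-squares in Q, so sqrt(34) and sqrt(89) generate independent quadratic extensions. Thus [K:Q] = 4 and Gal(K/Q) is generated by the two order-2 automorphisms sqrt(34) ↦ -sqrt(34) and sqrt(89) ↦ -sqrt(89), giving V_4.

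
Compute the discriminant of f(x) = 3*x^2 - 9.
Δ = 108

For a quadratic a x^2 + b x + c the discriminant is Δ = b^2 - 4ac = (0)^2 - 4*(3)*(-9) = 0 - (-108) = 108.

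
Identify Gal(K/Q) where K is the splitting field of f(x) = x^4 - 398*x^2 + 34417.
Gal(K/Q) = V_4 (Klein four-group, Z/2Z × Z/2Z)

f factors as (x^2 - 127)(x^2 - 271), so the splitting field is K = Q(sqrt(127), sqrt(271)). The elements 127, 271, 34417 are all non-squares in Q, so sqrt(127) and sqrt(271) generate independent quadratic extensions. Thus [K:Q] = 4 and Gal(K/Q) is generated by the two order-2 automorphisms sqrt(127) ↦ -sqrt(127) and sqrt(271) ↦ -sqrt(271), giving V_4.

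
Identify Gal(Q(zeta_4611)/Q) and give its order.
|Gal(Q(zeta_4611)/Q)| = phi(4611) = 2912; group ≅ (Z/4611Z)^* ≅ Z/2Z × Z/28Z × Z/52Z

The n-th cyclotomic polynomial Φ_4611(x) is the minimal polynomial of zeta_4611 over Q and has degree phi(4611) = 2912. So Q(zeta_4611) is a degree-2912 Galois extension with Galois group (Z/4611Z)^*. By CRT, (Z/4611Z)^* ≅ (Z/3Z)^* × (Z/29Z)^* × (Z/53Z)^*. Each prime-power unit group is (Z/3Z)^* ≅ Z/2Z; (Z/29Z)^* ≅ Z/28Z; (Z/53Z)^* ≅ Z/52Z. Hence Gal(Q(zeta_4611)/Q) ≅ Z/2Z × Z/28Z × Z/52Z.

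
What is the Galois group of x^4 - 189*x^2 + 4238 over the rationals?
Gal(K/Q) = V_4 (Klein four-group, Z/2Z × Z/2Z)

f factors as (x^2 - 163)(x^2 - 26), so the splitting field is K = Q(sqrt(163), sqrt(26)). The elements 163, 26, 4238 are all non-squares in Q, so sqrt(163) and sqrt(26) generate independent quadratic extensions. Thus [K:Q] = 4 and Gal(K/Q) is generated by the two order-2 automorphisms sqrt(163) ↦ -sqrt(163) and sqrt(26) ↦ -sqrt(26), giving V_4.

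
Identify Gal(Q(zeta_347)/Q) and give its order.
|Gal(Q(zeta_347)/Q)| = phi(347) = 346; group ≅ (Z/347Z)^* ≅ Z/346Z

The n-th cyclotomic polynomial Φ_347(x) is the minimal polynomial of zeta_347 over Q and has degree phi(347) = 346. So Q(zeta_347) is a degree-346 Galois extension with Galois group (Z/347Z)^*. (Z/347Z)^* is cyclic since 347 is an odd prime power (or 4). Hence Gal(Q(zeta_347)/Q) ≅ Z/346Z.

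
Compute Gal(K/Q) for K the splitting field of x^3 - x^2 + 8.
Gal(K/Q) = S_3 (symmetric group of order 6)

Compute the discriminant of x^3 + (-1)*x^2 + (0)*x + (8): Δ = -1696. Since Δ is not a rational square, the Galois group is not contained in A_3; it must be the full S_3 (irreducibility of the cubic rules out anything smaller).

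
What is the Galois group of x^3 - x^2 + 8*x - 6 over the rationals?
Gal(K/Q) = S_3 (symmetric group of order 6)

Compute the discriminant of x^3 + (-1)*x^2 + (8)*x + (-6): Δ = -2116. Since Δ is not a rational square, the Galois group is not contained in A_3; it must be the full S_3 (irreducibility of the cubic rules out anything smaller).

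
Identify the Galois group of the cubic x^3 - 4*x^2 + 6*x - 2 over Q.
Gal(K/Q) = S_3 (symmetric group of order 6)

Compute the discriminant of x^3 + (-4)*x^2 + (6)*x + (-2): Δ = -44. Since Δ is not a rational square, the Galois group is not contained in A_3; it must be the full S_3 (irreducibility of the cubic rules out anything smaller).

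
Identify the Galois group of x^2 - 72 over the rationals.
Gal(K/Q) = Z/2Z (cyclic of order 2)

x^2 - 72 is irreducible over Q since 72 is not a rational square. The splitting field Q(sqrt(72)) has degree 2 over Q, and its unique nontrivial automorphism is sqrt(72) ↦ -sqrt(72). Hence Gal(Q(sqrt(72))/Q) = Z/2Z.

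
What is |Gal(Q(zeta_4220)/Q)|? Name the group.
|Gal(Q(zeta_4220)/Q)| = phi(4220) = 1680; group ≅ (Z/4220Z)^* ≅ Z/2Z × Z/4Z × Z/210Z

The n-th cyclotomic polynomial Φ_4220(x) is the minimal polynomial of zeta_4220 over Q and has degree phi(4220) = 1680. So Q(zeta_4220) is a degree-1680 Galois extension with Galois group (Z/4220Z)^*. By CRT, (Z/4220Z)^* ≅ (Z/4Z)^* × (Z/5Z)^* × (Z/211Z)^*. Each prime-power unit group is (Z/4Z)^* ≅ Z/2Z; (Z/5Z)^* ≅ Z/4Z; (Z/211Z)^* ≅ Z/210Z. Hence Gal(Q(zeta_4220)/Q) ≅ Z/2Z × Z/4Z × Z/210Z.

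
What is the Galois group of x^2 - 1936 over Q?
Gal(K/Q) = trivial group (order 1)

x^2 - 1936 factors as (x - 44)(x + 44) over Q, so its splitting field is Q itself and the Galois group is trivial.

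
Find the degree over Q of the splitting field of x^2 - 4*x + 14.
[K:Q] = 2

The discriminant of x^2 + (-4)*x + (14) is b^2 - 4c = 16 - (56) = -40. Since -40 is not a perfect square in Q, the polynomial is irreducible over Q. Its two roots generate a degree-2 extension, so [K:Q] = 2.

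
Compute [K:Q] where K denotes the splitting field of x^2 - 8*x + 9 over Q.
[K:Q] = 2

The discriminant of x^2 + (-8)*x + (9) is b^2 - 4c = 64 - (36) = 28. Since 28 is not a perfect square in Q, the polynomial is irreducible over Q. Its two roots generate a degree-2 extension, so [K:Q] = 2.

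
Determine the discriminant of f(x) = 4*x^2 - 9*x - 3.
Δ = 129

For a quadratic a x^2 + b x + c the discriminant is Δ = b^2 - 4ac = (-9)^2 - 4*(4)*(-3) = 81 - (-48) = 129.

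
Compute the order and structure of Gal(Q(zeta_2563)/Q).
|Gal(Q(zeta_2563)/Q)| = phi(2563) = 2320; group ≅ (Z/2563Z)^* ≅ Z/10Z × Z/232Z

The n-th cyclotomic polynomial Φ_2563(x) is the minimal polynomial of zeta_2563 over Q and has degree phi(2563) = 2320. So Q(zeta_2563) is a degree-2320 Galois extension with Galois group (Z/2563Z)^*. By CRT, (Z/2563Z)^* ≅ (Z/11Z)^* × (Z/233Z)^*. Each prime-power unit group is (Z/11Z)^* ≅ Z/10Z; (Z/233Z)^* ≅ Z/232Z. Hence Gal(Q(zeta_2563)/Q) ≅ Z/10Z × Z/232Z.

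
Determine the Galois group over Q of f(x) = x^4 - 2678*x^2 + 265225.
Gal(K/Q) = Z/2Z (cyclic of order 2)

f factors as (x^2 - 2575)(x^2 - 103), so the splitting field is K = Q(sqrt(2575), sqrt(103)). The squarefree part of 2575 is 103 and the squarefree part of 103 is also 103, so sqrt(2575) and sqrt(103) are both rational multiples of sqrt(103). Hence Q(sqrt(2575)) = Q(sqrt(103)) = Q(sqrt(103)), and the splitting field collapses to a single degree-2 extension with Galois group Z/2Z.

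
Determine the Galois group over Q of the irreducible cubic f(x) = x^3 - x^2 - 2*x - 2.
Gal(K/Q) = S_3 (symmetric group of order 6)

Compute the discriminant of x^3 + (-1)*x^2 + (-2)*x + (-2): Δ = -152. Since Δ is not a rational square, the Galois group is not contained in A_3; it must be the full S_3 (irreducibility of the cubic rules out anything smaller).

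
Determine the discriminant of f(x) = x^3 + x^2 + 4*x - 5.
Δ = -1255

For x^3 + a x^2 + b x + c the discriminant is Δ = 18 a b c - 4 a^3 c + a^2 b^2 - 4 b^3 - 27 c^2.
Plug a = 1, b = 4, c = -5:
  18*(1)*(4)*(-5) - 4*(1)^3*(-5) + (1)^2*(4)^2 - 4*(4)^3 - 27*(-5)^2
  = -360 + (20) + 16 + (-256) + (-675)
  = -1255.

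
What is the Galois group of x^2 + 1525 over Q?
Gal(K/Q) = Z/2Z (cyclic of order 2)

x^2 + 1525 is irreducible over Q since -1525 is not a rational square. The splitting field Q(sqrt(-1525)) has degree 2 over Q, and its unique nontrivial automorphism is sqrt(-1525) ↦ -sqrt(-1525). Hence Gal(Q(sqrt(-1525))/Q) = Z/2Z.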